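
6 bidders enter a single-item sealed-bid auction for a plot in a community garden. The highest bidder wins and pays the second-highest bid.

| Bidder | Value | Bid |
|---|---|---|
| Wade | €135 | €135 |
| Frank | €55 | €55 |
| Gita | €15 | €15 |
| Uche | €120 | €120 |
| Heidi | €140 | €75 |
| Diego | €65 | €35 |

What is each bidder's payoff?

Ranking the bids: Wade €135, then Uche €120, then Heidi €75, then Frank €55, then Diego €35, then Gita €15.
Wade has the top bid and wins; the price is the second-highest bid, €120.
Wade's payoff = €135 − €120 = €15. All other bidders lose, so their payoff is 0.

Payoffs: Wade €15, Frank €0, Gita €0, Uche €0, Heidi €0, Diego €0.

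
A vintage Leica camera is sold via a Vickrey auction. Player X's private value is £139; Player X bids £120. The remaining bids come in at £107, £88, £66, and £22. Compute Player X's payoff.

Highest competing bid: £107.
Player X's bid £120 is the highest overall, so Player X wins and pays the second-highest bid, £107.
Payoff = value − price = £139 − £107 = £32.

Payoff = £32.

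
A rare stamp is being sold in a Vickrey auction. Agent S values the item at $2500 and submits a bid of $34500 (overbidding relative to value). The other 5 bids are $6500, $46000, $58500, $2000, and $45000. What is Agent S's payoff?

Payoff = $0.

Highest competing bid: $58500.
Agent S's bid $34500 is not the highest, so Agent S loses, pays nothing, and earns zero payoff.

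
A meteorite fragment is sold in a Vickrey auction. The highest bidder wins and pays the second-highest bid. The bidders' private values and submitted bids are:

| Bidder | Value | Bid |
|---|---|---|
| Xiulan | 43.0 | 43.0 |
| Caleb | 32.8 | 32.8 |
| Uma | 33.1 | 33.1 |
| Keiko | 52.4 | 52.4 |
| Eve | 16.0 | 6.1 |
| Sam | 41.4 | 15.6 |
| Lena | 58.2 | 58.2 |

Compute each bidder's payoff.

Ordered from highest: Lena 58.2, then Keiko 52.4, then Xiulan 43.0, then Uma 33.1, then Caleb 32.8, then Sam 15.6, then Eve 6.1.
Lena has the top bid and wins; the price is the second-highest bid, 52.4.
Lena's payoff = 58.2 − 52.4 = 5.8. All other bidders lose, so their payoff is 0.

Xiulan 0.0, Caleb 0.0, Uma 0.0, Keiko 0.0, Eve 0.0, Sam 0.0, Lena 5.8.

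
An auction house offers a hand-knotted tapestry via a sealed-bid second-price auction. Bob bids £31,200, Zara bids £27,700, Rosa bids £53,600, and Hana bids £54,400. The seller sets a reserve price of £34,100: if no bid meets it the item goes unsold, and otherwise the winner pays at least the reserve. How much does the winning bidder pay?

Sorted high to low: Hana £54,400, then Rosa £53,600, then Bob £31,200, then Zara £27,700.
Hana has the highest bid, so Hana wins.
The second-highest bid is £53,600, which exceeds the reserve, so that sets the price.

£53,600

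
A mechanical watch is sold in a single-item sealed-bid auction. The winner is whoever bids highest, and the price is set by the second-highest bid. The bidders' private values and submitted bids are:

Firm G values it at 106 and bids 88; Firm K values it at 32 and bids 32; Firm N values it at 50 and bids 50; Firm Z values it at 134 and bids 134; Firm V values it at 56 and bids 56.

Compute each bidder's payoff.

Bids in descending order: Firm Z 134, then Firm G 88, then Firm V 56, then Firm N 50, then Firm K 32.
Firm Z has the top bid and wins; the price is the second-highest bid, 88.
Firm Z's payoff = 134 − 88 = 46. All other bidders lose, so their payoff is 0.

Firm G 0, Firm K 0, Firm N 0, Firm Z 46, Firm V 0.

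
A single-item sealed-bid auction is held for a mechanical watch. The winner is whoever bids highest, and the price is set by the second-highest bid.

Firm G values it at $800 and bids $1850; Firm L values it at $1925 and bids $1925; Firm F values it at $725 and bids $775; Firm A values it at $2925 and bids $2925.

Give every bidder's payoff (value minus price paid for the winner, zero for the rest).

Firm G $0, Firm L $0, Firm F $0, Firm A $1000.

Ranking the bids: Firm A $2925 > Firm L $1925 > Firm G $1850 > Firm F $775.
Firm A has the top bid and wins; the price is the second-highest bid, $1925.
Firm A's payoff = $2925 − $1925 = $1000. All other bidders lose, so their payoff is 0.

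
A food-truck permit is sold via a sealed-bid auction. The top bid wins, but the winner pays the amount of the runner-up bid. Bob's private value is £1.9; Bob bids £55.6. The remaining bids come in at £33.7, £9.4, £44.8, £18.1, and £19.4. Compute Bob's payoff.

Highest competing bid: £44.8.
Bob's bid £55.6 is the highest overall, so Bob wins and pays the second-highest bid, £44.8.
Payoff = value − price = £1.9 − £44.8 = -£42.9.
Overbidding won the item at a price above value — truthful bidding would have avoided this loss.

-£42.9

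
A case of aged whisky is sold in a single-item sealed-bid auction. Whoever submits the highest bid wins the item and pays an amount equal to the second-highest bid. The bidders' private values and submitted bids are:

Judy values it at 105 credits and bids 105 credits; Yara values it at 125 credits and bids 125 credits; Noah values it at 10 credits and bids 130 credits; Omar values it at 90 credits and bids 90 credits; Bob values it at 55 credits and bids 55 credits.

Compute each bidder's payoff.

Ordered from highest: Noah 130 credits; Yara 125 credits; Judy 105 credits; Omar 90 credits; Bob 55 credits.
Noah has the top bid and wins; the price is the second-highest bid, 125 credits.
Noah's payoff = 10 credits − 125 credits = -115 credits. All other bidders lose, so their payoff is 0.

Payoffs: Judy 0 credits, Yara 0 credits, Noah -115 credits, Omar 0 credits, Bob 0 credits.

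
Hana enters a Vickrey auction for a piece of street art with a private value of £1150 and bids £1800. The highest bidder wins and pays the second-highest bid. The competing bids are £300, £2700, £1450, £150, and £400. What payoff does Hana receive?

Payoff = £0.

Highest competing bid: £2700.
Hana's bid £1800 is not the highest, so Hana loses, pays nothing, and earns zero payoff.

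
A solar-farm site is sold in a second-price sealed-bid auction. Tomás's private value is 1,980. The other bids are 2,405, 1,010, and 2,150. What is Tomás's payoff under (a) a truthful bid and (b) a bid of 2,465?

Truthful: 0; alternative: -425.

The highest competing bid is 2,405.
Bidding truthfully at 1,980: the top bid is 2,405 (a rival), so Tomás loses. Payoff = 0.
Bidding 2,465: Tomás has the top bid, wins, and pays the second-highest bid 2,405. Payoff = 1,980 − 2,405 = -425.
Deviating from a truthful bid can only lose payoff in a second-price auction — never gain.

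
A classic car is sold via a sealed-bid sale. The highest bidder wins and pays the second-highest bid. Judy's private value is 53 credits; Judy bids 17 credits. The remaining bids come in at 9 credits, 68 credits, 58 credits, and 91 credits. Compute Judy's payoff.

Judy's payoff: 0 credits.

Highest competing bid: 91 credits.
Judy's bid 17 credits is not the highest, so Judy loses, pays nothing, and earns zero payoff.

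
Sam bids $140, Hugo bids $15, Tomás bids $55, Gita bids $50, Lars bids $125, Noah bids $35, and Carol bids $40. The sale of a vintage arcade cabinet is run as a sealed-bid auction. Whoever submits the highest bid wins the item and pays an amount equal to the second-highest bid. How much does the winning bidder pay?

$125

Ordered from highest: Sam $140, then Lars $125, then Tomás $55, then Gita $50, then Carol $40, then Noah $35, then Hugo $15.
Sam has the highest bid, so Sam wins.
The second-highest bid is $125, so that is what Sam pays.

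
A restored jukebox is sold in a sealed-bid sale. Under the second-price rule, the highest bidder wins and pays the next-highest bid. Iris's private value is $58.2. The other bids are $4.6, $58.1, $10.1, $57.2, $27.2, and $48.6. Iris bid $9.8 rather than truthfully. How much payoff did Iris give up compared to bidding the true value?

The highest competing bid is $58.1.
Bidding truthfully at $58.2: Iris has the top bid, wins, and pays the second-highest bid $58.1. Payoff = $58.2 − $58.1 = $0.1.
Bidding $9.8: the top bid is $58.1 (a rival), so Iris loses. Payoff = $0.0.
Regret = truthful payoff − actual payoff = $0.1 − $0.0 = $0.1.
Deviating from a truthful bid can only lose payoff in a second-price auction — never gain.

Regret: $0.1.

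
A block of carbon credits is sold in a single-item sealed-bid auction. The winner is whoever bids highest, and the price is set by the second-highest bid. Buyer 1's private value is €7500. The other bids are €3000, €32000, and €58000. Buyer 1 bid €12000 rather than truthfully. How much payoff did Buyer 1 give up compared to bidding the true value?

Payoff forgone: €0.

The highest competing bid is €58000.
Bidding truthfully at €7500: the top bid is €58000 (a rival), so Buyer 1 loses. Payoff = €0.
Bidding €12000: the top bid is €58000 (a rival), so Buyer 1 loses. Payoff = €0.
Regret = truthful payoff − actual payoff = €0 − €0 = €0.
The bid only affects whether you win, not the price — here both bids land on the same side of the top rival bid, so the deviation is payoff-neutral.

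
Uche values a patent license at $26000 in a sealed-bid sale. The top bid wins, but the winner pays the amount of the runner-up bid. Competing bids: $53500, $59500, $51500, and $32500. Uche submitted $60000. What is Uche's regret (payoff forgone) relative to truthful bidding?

Regret: $33500.

The highest competing bid is $59500.
Bidding truthfully at $26000: the top bid is $59500 (a rival), so Uche loses. Payoff = $0.
Bidding $60000: Uche has the top bid, wins, and pays the second-highest bid $59500. Payoff = $26000 − $59500 = -$33500.
Regret = truthful payoff − actual payoff = $0 − -$33500 = $33500.
Deviating from a truthful bid can only lose payoff in a second-price auction — never gain.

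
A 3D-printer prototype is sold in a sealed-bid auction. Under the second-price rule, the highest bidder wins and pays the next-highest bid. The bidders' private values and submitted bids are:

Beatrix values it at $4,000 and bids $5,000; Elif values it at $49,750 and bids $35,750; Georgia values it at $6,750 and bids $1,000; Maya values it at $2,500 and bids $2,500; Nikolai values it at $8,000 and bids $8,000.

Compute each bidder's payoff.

Sorted high to low: Elif $35,750 > Nikolai $8,000 > Beatrix $5,000 > Maya $2,500 > Georgia $1,000.
Elif has the top bid and wins; the price is the second-highest bid, $8,000.
Elif's payoff = $49,750 − $8,000 = $41,750. All other bidders lose, so their payoff is 0.

Payoffs: Beatrix $0, Elif $41,750, Georgia $0, Maya $0, Nikolai $0.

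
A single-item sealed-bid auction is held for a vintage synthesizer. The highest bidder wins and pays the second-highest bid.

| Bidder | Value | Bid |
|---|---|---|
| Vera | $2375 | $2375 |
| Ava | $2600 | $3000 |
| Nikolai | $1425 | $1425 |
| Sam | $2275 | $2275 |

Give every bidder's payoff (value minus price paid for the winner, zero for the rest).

Payoffs: Vera $0, Ava $225, Nikolai $0, Sam $0.

Ordered from highest: Ava $3000; Vera $2375; Sam $2275; Nikolai $1425.
Ava has the top bid and wins; the price is the second-highest bid, $2375.
Ava's payoff = $2600 − $2375 = $225. All other bidders lose, so their payoff is 0.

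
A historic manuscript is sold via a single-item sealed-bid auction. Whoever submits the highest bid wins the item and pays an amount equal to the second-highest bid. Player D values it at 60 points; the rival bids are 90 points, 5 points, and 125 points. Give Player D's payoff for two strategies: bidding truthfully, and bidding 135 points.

The highest competing bid is 125 points.
Bidding truthfully at 60 points: the top bid is 125 points (a rival), so Player D loses. Payoff = 0 points.
Bidding 135 points: Player D has the top bid, wins, and pays the second-highest bid 125 points. Payoff = 60 points − 125 points = -65 points.

Truthful: 0 points; alternative: -65 points.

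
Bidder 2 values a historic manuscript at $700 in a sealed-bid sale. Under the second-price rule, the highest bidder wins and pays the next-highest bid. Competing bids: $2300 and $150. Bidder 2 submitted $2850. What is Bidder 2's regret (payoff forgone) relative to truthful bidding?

The highest competing bid is $2300.
Bidding truthfully at $700: the top bid is $2300 (a rival), so Bidder 2 loses. Payoff = $0.
Bidding $2850: Bidder 2 has the top bid, wins, and pays the second-highest bid $2300. Payoff = $700 − $2300 = -$1600.
Regret = truthful payoff − actual payoff = $0 − -$1600 = $1600.

Payoff forgone: $1600.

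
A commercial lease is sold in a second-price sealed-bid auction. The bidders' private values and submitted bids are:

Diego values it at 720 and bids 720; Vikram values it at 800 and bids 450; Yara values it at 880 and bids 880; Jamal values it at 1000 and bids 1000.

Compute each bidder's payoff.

Diego 0, Vikram 0, Yara 0, Jamal 120.

Sorted high to low: Jamal 1000, then Yara 880, then Diego 720, then Vikram 450.
Jamal has the top bid and wins; the price is the second-highest bid, 880.
Jamal's payoff = 1000 − 880 = 120. All other bidders lose, so their payoff is 0.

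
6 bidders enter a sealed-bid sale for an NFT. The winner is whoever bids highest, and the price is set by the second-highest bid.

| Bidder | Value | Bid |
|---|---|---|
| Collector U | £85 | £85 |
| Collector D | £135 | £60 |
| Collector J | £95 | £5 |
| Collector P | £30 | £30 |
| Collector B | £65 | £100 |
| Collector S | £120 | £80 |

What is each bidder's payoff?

Sorted high to low: Collector B £100; Collector U £85; Collector S £80; Collector D £60; Collector P £30; Collector J £5.
Collector B has the top bid and wins; the price is the second-highest bid, £85.
Collector B's payoff = £65 − £85 = -£20. All other bidders lose, so their payoff is 0.

Collector U £0, Collector D £0, Collector J £0, Collector P £0, Collector B -£20, Collector S £0.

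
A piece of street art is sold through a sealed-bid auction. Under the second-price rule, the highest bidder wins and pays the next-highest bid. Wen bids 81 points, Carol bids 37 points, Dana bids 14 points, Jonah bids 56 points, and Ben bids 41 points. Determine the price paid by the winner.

Ranking the bids: Wen 81 points > Jonah 56 points > Ben 41 points > Carol 37 points > Dana 14 points.
Wen has the highest bid, so Wen wins.
The second-highest bid is 56 points, so that is what Wen pays.

The winner pays 56 points.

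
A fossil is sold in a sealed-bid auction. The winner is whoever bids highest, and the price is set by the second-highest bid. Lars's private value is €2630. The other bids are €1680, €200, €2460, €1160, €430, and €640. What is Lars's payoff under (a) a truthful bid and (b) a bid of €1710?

The highest competing bid is €2460.
Bidding truthfully at €2630: Lars has the top bid, wins, and pays the second-highest bid €2460. Payoff = €2630 − €2460 = €170.
Bidding €1710: the top bid is €2460 (a rival), so Lars loses. Payoff = €0.
Deviating from a truthful bid can only lose payoff in a second-price auction — never gain.

(a) €170  (b) €0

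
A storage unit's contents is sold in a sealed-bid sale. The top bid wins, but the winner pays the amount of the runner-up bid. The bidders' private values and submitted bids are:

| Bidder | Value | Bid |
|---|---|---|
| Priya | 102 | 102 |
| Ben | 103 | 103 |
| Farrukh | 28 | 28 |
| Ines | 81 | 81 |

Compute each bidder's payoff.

Ordered from highest: Ben 103; Priya 102; Ines 81; Farrukh 28.
Ben has the top bid and wins; the price is the second-highest bid, 102.
Ben's payoff = 103 − 102 = 1. All other bidders lose, so their payoff is 0.

Payoffs: Priya 0, Ben 1, Farrukh 0, Ines 0.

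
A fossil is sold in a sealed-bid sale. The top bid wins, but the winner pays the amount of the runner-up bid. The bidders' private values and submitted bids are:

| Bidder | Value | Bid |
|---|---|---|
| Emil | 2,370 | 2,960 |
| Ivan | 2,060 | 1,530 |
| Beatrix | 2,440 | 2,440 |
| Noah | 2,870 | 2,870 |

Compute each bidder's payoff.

Emil -500, Ivan 0, Beatrix 0, Noah 0.

Sorted high to low: Emil 2,960, then Noah 2,870, then Beatrix 2,440, then Ivan 1,530.
Emil has the top bid and wins; the price is the second-highest bid, 2,870.
Emil's payoff = 2,370 − 2,870 = -500. All other bidders lose, so their payoff is 0.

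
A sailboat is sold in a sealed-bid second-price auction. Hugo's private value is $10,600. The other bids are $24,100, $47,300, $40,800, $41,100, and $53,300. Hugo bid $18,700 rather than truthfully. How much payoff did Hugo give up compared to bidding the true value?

The highest competing bid is $53,300.
Bidding truthfully at $10,600: the top bid is $53,300 (a rival), so Hugo loses. Payoff = $0.
Bidding $18,700: the top bid is $53,300 (a rival), so Hugo loses. Payoff = $0.
Regret = truthful payoff − actual payoff = $0 − $0 = $0.

Regret: $0.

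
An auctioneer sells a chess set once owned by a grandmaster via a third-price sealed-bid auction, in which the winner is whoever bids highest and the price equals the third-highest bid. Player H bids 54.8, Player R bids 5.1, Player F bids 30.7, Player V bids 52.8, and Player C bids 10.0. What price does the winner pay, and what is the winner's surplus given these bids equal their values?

The winner pays 30.7 for a surplus of 24.1.

Ordered from highest: Player H 54.8 > Player V 52.8 > Player F 30.7 > Player C 10.0 > Player R 5.1.
Player H is the highest bidder, so Player H wins.
Under the third-price rule, the price is the third-highest bid: 30.7.
Surplus = 54.8 − 30.7 = 24.1.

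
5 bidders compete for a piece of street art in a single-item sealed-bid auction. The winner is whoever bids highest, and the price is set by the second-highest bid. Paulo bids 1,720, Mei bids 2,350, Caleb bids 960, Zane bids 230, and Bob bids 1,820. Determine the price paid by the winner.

Ordered from highest: Mei 2,350, then Bob 1,820, then Paulo 1,720, then Caleb 960, then Zane 230.
Mei has the highest bid, so Mei wins.
The second-highest bid is 1,820, so that is what Mei pays.

The winner pays 1,820.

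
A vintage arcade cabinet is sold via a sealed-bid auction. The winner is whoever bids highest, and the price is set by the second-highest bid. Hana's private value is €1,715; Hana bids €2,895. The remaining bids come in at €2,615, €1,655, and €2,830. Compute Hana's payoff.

-€1,115

Highest competing bid: €2,830.
Hana's bid €2,895 is the highest overall, so Hana wins and pays the second-highest bid, €2,830.
Payoff = value − price = €1,715 − €2,830 = -€1,115.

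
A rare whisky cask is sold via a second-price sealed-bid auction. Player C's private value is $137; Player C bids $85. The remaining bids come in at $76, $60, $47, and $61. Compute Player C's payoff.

$61

Highest competing bid: $76.
Player C's bid $85 is the highest overall, so Player C wins and pays the second-highest bid, $76.
Payoff = value − price = $137 − $76 = $61.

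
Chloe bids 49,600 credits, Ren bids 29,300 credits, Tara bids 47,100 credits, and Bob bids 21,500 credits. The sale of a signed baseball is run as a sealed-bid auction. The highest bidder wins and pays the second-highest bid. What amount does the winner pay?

Price paid: 47,100 credits.

Bids in descending order: Chloe 49,600 credits, then Tara 47,100 credits, then Ren 29,300 credits, then Bob 21,500 credits.
Chloe has the highest bid, so Chloe wins.
The second-highest bid is 47,100 credits, so that is what Chloe pays.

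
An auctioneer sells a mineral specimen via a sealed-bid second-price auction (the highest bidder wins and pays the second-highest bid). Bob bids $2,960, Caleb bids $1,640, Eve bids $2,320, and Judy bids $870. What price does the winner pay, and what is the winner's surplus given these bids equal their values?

Ranking the bids: Bob $2,960; Eve $2,320; Caleb $1,640; Judy $870.
Bob is the highest bidder, so Bob wins.
Under the second-price rule, the price is the second-highest bid: $2,320.
Surplus = $2,960 − $2,320 = $640.

The winner pays $2,320 for a surplus of $640.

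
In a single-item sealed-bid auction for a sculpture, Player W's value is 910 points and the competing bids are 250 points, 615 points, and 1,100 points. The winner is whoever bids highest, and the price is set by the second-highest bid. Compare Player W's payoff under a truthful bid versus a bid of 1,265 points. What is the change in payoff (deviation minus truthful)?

The highest competing bid is 1,100 points.
Bidding truthfully at 910 points: the top bid is 1,100 points (a rival), so Player W loses. Payoff = 0 points.
Bidding 1,265 points: Player W has the top bid, wins, and pays the second-highest bid 1,100 points. Payoff = 910 points − 1,100 points = -190 points.
Change = -190 points − 0 points = -190 points.
Deviating from a truthful bid can only lose payoff in a second-price auction — never gain.

Payoff change: -190 points.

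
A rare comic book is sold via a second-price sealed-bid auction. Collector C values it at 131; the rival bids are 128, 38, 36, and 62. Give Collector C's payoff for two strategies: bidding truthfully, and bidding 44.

The highest competing bid is 128.
Bidding truthfully at 131: Collector C has the top bid, wins, and pays the second-highest bid 128. Payoff = 131 − 128 = 3.
Bidding 44: the top bid is 128 (a rival), so Collector C loses. Payoff = 0.
Deviating from a truthful bid can only lose payoff in a second-price auction — never gain.

Truthful: 3; alternative: 0.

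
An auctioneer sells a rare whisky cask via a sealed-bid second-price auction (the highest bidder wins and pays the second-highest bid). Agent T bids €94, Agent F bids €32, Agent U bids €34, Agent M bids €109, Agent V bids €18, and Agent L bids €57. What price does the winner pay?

Sorted high to low: Agent M €109 > Agent T €94 > Agent L €57 > Agent U €34 > Agent F €32 > Agent V €18.
Agent M is the highest bidder, so Agent M wins.
Under the second-price rule, the price is the second-highest bid: €94.

Price paid: €94.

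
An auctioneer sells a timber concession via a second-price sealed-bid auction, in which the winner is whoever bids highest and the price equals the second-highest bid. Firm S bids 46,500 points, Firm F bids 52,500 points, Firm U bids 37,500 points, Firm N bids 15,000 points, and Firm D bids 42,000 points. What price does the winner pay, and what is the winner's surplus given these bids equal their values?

Ordered from highest: Firm F 52,500 points, then Firm S 46,500 points, then Firm D 42,000 points, then Firm U 37,500 points, then Firm N 15,000 points.
Firm F is the highest bidder, so Firm F wins.
Under the second-price rule, the price is the second-highest bid: 46,500 points.
Surplus = 52,500 points − 46,500 points = 6,000 points.

The winner pays 46,500 points for a surplus of 6,000 points.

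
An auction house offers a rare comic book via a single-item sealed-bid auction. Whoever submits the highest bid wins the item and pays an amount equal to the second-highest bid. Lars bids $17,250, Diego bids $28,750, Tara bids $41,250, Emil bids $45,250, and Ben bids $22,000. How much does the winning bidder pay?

Price paid: $41,250.

Bids in descending order: Emil $45,250 > Tara $41,250 > Diego $28,750 > Ben $22,000 > Lars $17,250.
Emil has the highest bid, so Emil wins.
The second-highest bid is $41,250, so that is what Emil pays.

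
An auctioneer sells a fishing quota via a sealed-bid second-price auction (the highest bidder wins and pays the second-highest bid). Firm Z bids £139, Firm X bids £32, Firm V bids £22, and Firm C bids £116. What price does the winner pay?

Sorted high to low: Firm Z £139 > Firm C £116 > Firm X £32 > Firm V £22.
Firm Z is the highest bidder, so Firm Z wins.
Under the second-price rule, the price is the second-highest bid: £116.

Price paid: £116.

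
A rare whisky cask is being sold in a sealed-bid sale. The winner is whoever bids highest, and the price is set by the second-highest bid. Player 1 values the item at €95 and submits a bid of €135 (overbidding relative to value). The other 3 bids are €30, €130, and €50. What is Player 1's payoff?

Highest competing bid: €130.
Player 1's bid €135 is the highest overall, so Player 1 wins and pays the second-highest bid, €130.
Payoff = value − price = €95 − €130 = -€35.
Overbidding won the item at a price above value — truthful bidding would have avoided this loss.

The bidder's payoff: -€35.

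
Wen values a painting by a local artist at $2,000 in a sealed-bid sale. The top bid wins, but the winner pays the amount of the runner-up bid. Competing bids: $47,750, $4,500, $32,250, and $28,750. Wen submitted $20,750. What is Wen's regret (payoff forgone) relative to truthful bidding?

Regret: $0.

The highest competing bid is $47,750.
Bidding truthfully at $2,000: the top bid is $47,750 (a rival), so Wen loses. Payoff = $0.
Bidding $20,750: the top bid is $47,750 (a rival), so Wen loses. Payoff = $0.
Regret = truthful payoff − actual payoff = $0 − $0 = $0.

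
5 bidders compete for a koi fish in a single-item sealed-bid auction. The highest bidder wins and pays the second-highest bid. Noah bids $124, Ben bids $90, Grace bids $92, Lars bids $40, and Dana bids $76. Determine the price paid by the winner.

Ranking the bids: Noah $124, then Grace $92, then Ben $90, then Dana $76, then Lars $40.
Noah has the highest bid, so Noah wins.
The second-highest bid is $92, so that is what Noah pays.

Price paid: $92.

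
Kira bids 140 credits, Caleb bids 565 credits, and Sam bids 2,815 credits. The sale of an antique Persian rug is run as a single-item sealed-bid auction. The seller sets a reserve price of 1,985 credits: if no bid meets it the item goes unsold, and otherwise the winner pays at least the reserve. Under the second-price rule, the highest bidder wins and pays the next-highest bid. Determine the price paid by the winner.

Price paid: 1,985 credits.

Bids in descending order: Sam 2,815 credits > Caleb 565 credits > Kira 140 credits.
Sam has the highest bid, so Sam wins.
The second-highest bid is 565 credits, but the reserve 1,985 credits is higher, so the price is the reserve.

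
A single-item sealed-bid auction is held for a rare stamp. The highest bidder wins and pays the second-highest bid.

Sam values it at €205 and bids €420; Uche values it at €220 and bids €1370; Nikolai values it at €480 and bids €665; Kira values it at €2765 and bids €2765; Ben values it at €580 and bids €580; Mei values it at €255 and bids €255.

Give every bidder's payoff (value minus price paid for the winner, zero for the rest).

Ranking the bids: Kira €2765 > Uche €1370 > Nikolai €665 > Ben €580 > Sam €420 > Mei €255.
Kira has the top bid and wins; the price is the second-highest bid, €1370.
Kira's payoff = €2765 − €1370 = €1395. All other bidders lose, so their payoff is 0.

Sam €0, Uche €0, Nikolai €0, Kira €1395, Ben €0, Mei €0.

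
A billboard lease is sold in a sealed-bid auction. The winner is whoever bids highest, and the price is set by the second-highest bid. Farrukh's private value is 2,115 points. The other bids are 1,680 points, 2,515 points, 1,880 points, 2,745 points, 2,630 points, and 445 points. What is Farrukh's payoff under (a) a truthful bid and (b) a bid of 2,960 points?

The highest competing bid is 2,745 points.
Bidding truthfully at 2,115 points: the top bid is 2,745 points (a rival), so Farrukh loses. Payoff = 0 points.
Bidding 2,960 points: Farrukh has the top bid, wins, and pays the second-highest bid 2,745 points. Payoff = 2,115 points − 2,745 points = -630 points.

Truthful: 0 points; alternative: -630 points.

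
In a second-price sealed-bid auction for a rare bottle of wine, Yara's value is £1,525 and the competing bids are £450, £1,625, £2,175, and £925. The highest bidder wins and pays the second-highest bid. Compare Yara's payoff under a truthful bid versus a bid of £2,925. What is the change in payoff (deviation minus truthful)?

Payoff change: -£650.

The highest competing bid is £2,175.
Bidding truthfully at £1,525: the top bid is £2,175 (a rival), so Yara loses. Payoff = £0.
Bidding £2,925: Yara has the top bid, wins, and pays the second-highest bid £2,175. Payoff = £1,525 − £2,175 = -£650.
Change = -£650 − £0 = -£650.
This is the dominant-strategy logic: truthful bidding weakly beats any alternative.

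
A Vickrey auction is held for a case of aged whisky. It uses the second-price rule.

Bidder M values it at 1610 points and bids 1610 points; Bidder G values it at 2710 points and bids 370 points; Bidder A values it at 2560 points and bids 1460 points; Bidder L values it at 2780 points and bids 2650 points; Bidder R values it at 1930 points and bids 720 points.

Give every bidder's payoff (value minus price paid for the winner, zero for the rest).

Payoffs: Bidder M 0 points, Bidder G 0 points, Bidder A 0 points, Bidder L 1170 points, Bidder R 0 points.

Ranking the bids: Bidder L 2650 points; Bidder M 1610 points; Bidder A 1460 points; Bidder R 720 points; Bidder G 370 points.
Bidder L has the top bid and wins; the price is the second-highest bid, 1610 points.
Bidder L's payoff = 2780 points − 1610 points = 1170 points. All other bidders lose, so their payoff is 0.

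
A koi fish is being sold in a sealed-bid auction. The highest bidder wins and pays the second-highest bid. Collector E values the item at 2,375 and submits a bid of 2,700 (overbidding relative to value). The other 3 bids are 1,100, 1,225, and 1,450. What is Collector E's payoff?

Highest competing bid: 1,450.
Collector E's bid 2,700 is the highest overall, so Collector E wins and pays the second-highest bid, 1,450.
Payoff = value − price = 2,375 − 1,450 = 925.

925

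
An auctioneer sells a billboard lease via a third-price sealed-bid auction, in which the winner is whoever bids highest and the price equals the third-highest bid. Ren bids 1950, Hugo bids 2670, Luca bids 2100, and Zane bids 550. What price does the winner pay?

Price paid: 1950.

Ordered from highest: Hugo 2670, then Luca 2100, then Ren 1950, then Zane 550.
Hugo is the highest bidder, so Hugo wins.
Under the third-price rule, the price is the third-highest bid: 1950.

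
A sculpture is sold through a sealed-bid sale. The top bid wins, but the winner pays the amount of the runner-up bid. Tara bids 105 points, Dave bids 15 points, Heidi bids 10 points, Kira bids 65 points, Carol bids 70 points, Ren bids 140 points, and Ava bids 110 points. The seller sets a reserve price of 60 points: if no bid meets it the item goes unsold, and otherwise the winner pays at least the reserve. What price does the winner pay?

Price paid: 110 points.

Bids in descending order: Ren 140 points; Ava 110 points; Tara 105 points; Carol 70 points; Kira 65 points; Dave 15 points; Heidi 10 points.
Ren has the highest bid, so Ren wins.
The second-highest bid is 110 points, which exceeds the reserve, so that sets the price.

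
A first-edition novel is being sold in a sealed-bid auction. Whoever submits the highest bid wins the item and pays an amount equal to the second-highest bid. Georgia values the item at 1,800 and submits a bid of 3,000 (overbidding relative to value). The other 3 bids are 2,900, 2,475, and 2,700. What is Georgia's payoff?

Payoff = -1,100.

Highest competing bid: 2,900.
Georgia's bid 3,000 is the highest overall, so Georgia wins and pays the second-highest bid, 2,900.
Payoff = value − price = 1,800 − 2,900 = -1,100.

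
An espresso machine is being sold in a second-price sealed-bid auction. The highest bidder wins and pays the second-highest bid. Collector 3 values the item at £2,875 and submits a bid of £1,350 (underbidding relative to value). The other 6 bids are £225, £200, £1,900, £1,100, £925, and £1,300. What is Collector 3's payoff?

Payoff = £0.

Highest competing bid: £1,900.
Collector 3's bid £1,350 is not the highest, so Collector 3 loses, pays nothing, and earns zero payoff.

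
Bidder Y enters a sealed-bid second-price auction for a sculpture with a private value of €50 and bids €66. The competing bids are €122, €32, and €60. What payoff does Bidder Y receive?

Highest competing bid: €122.
Bidder Y's bid €66 is not the highest, so Bidder Y loses, pays nothing, and earns zero payoff.

Payoff = €0.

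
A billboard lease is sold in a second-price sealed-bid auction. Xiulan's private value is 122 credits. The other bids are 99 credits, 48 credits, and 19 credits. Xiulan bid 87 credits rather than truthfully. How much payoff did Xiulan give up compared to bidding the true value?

The highest competing bid is 99 credits.
Bidding truthfully at 122 credits: Xiulan has the top bid, wins, and pays the second-highest bid 99 credits. Payoff = 122 credits − 99 credits = 23 credits.
Bidding 87 credits: the top bid is 99 credits (a rival), so Xiulan loses. Payoff = 0 credits.
Regret = truthful payoff − actual payoff = 23 credits − 0 credits = 23 credits.

Regret: 23 credits.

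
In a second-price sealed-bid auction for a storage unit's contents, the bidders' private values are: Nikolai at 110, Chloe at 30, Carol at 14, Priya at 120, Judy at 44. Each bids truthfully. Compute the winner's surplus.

Ordered from highest: Priya 120; Nikolai 110; Judy 44; Chloe 30; Carol 14.
Priya wins with the top bid and pays the second-highest, 110.
Surplus = 120 − 110 = 10.

Winner's surplus: 10.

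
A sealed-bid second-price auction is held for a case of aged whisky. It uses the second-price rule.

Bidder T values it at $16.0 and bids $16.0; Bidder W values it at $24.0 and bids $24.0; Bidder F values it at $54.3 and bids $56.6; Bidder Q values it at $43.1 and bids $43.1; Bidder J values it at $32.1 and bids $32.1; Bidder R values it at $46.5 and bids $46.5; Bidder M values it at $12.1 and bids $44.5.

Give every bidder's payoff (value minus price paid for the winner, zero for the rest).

Bidder T $0.0, Bidder W $0.0, Bidder F $7.8, Bidder Q $0.0, Bidder J $0.0, Bidder R $0.0, Bidder M $0.0.

Bids in descending order: Bidder F $56.6, then Bidder R $46.5, then Bidder M $44.5, then Bidder Q $43.1, then Bidder J $32.1, then Bidder W $24.0, then Bidder T $16.0.
Bidder F has the top bid and wins; the price is the second-highest bid, $46.5.
Bidder F's payoff = $54.3 − $46.5 = $7.8. All other bidders lose, so their payoff is 0.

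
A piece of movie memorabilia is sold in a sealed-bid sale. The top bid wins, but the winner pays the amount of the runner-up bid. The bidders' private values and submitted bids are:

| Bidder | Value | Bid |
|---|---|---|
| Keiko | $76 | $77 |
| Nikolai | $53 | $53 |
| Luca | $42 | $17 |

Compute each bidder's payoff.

Ranking the bids: Keiko $77, then Nikolai $53, then Luca $17.
Keiko has the top bid and wins; the price is the second-highest bid, $53.
Keiko's payoff = $76 − $53 = $23. All other bidders lose, so their payoff is 0.

Payoffs: Keiko $23, Nikolai $0, Luca $0.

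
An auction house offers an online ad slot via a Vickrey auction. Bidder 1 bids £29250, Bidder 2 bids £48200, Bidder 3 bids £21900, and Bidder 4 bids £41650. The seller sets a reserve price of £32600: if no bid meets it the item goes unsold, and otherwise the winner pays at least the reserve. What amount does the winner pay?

Ranking the bids: Bidder 2 £48200 > Bidder 4 £41650 > Bidder 1 £29250 > Bidder 3 £21900.
Bidder 2 has the highest bid, so Bidder 2 wins.
The second-highest bid is £41650, which exceeds the reserve, so that sets the price.

Price paid: £41650.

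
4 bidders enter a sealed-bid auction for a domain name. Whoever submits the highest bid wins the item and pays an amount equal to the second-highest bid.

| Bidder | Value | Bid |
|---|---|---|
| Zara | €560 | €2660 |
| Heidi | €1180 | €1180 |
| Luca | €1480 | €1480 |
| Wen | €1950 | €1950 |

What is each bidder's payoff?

Ranking the bids: Zara €2660 > Wen €1950 > Luca €1480 > Heidi €1180.
Zara has the top bid and wins; the price is the second-highest bid, €1950.
Zara's payoff = €560 − €1950 = -€1390. All other bidders lose, so their payoff is 0.

Zara -€1390, Heidi €0, Luca €0, Wen €0.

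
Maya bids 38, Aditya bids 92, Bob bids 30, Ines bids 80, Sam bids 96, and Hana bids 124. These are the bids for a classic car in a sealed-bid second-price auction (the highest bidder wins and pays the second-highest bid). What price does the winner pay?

Price paid: 96.

Bids in descending order: Hana 124, then Sam 96, then Aditya 92, then Ines 80, then Maya 38, then Bob 30.
Hana is the highest bidder, so Hana wins.
Under the second-price rule, the price is the second-highest bid: 96.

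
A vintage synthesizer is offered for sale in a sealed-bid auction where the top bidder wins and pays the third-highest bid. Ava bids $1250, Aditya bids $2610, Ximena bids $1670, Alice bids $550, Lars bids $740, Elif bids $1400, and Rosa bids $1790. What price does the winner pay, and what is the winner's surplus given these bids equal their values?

Bids in descending order: Aditya $2610, then Rosa $1790, then Ximena $1670, then Elif $1400, then Ava $1250, then Lars $740, then Alice $550.
Aditya is the highest bidder, so Aditya wins.
Under the third-price rule, the price is the third-highest bid: $1670.
Surplus = $2610 − $1670 = $940.

The winner pays $1670 for a surplus of $940.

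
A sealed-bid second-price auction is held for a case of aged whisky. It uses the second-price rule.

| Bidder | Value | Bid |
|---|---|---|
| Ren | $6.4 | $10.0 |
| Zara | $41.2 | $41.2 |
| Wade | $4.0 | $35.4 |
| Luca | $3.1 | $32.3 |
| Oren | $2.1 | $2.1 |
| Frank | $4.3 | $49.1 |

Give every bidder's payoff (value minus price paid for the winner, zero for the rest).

Payoffs: Ren $0.0, Zara $0.0, Wade $0.0, Luca $0.0, Oren $0.0, Frank -$36.9.

Ordered from highest: Frank $49.1 > Zara $41.2 > Wade $35.4 > Luca $32.3 > Ren $10.0 > Oren $2.1.
Frank has the top bid and wins; the price is the second-highest bid, $41.2.
Frank's payoff = $4.3 − $41.2 = -$36.9. All other bidders lose, so their payoff is 0.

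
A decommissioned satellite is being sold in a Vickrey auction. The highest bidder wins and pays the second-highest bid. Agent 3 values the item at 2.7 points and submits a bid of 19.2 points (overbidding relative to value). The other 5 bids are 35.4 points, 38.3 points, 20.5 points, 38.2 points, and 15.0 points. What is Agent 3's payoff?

The bidder's payoff: 0.0 points.

Highest competing bid: 38.3 points.
Agent 3's bid 19.2 points is not the highest, so Agent 3 loses, pays nothing, and earns zero payoff.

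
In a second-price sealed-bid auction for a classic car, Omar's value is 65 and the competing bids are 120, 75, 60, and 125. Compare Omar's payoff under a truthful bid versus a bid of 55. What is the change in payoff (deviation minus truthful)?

The highest competing bid is 125.
Bidding truthfully at 65: the top bid is 125 (a rival), so Omar loses. Payoff = 0.
Bidding 55: the top bid is 125 (a rival), so Omar loses. Payoff = 0.
Change = 0 − 0 = 0.

Change in payoff: 0.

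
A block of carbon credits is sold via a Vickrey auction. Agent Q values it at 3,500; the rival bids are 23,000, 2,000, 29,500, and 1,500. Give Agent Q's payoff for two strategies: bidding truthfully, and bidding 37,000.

The highest competing bid is 29,500.
Bidding truthfully at 3,500: the top bid is 29,500 (a rival), so Agent Q loses. Payoff = 0.
Bidding 37,000: Agent Q has the top bid, wins, and pays the second-highest bid 29,500. Payoff = 3,500 − 29,500 = -26,000.

(a) 0  (b) -26,000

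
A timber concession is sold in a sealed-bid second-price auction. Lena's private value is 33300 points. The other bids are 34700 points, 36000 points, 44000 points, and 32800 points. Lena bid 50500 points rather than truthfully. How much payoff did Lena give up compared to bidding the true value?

The highest competing bid is 44000 points.
Bidding truthfully at 33300 points: the top bid is 44000 points (a rival), so Lena loses. Payoff = 0 points.
Bidding 50500 points: Lena has the top bid, wins, and pays the second-highest bid 44000 points. Payoff = 33300 points − 44000 points = -10700 points.
Regret = truthful payoff − actual payoff = 0 points − -10700 points = 10700 points.
This is the dominant-strategy logic: truthful bidding weakly beats any alternative.

Payoff forgone: 10700 points.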